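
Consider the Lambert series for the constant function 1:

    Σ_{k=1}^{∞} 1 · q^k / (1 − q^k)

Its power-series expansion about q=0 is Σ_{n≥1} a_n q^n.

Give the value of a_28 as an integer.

a_28 = 6

d|28:{28,14,7,4,2,1}  Σf=1+1+1+1+1+1=6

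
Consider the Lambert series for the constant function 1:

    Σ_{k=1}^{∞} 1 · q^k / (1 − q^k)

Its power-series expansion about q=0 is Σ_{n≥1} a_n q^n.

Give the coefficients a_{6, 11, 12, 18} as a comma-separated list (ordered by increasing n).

[q^6] f(6)=1,f(3)=1,f(2)=1,f(1)=1 ⇒ 4
d|11:{1,11}  Σf=1+1=2
d|12:{12,6,4,3,2,1}  Σf=1+1+1+1+1+1=6
n=18: 1·18 2·9 3·6 6·3 9·2 18·1  f→[1+1+1+1+1+1]=6

4, 2, 6, 6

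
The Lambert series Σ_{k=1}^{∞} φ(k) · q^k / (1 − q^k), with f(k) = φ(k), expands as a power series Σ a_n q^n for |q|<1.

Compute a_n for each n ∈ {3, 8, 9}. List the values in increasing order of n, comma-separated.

d|3:{3,1}  Σφ=2+1=3
q^8  k|8↦φ(k): 8:4 4:2 2:1 1:1  a_8=8
d|9:{9,3,1}  Σφ=6+2+1=9

3, 8, 9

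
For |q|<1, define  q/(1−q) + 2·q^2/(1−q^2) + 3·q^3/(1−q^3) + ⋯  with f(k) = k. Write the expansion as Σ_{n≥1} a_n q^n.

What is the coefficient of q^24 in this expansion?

q^24  k|24↦f(k): 24:24 12:12 8:8 6:6 4:4 3:3 2:2 1:1  a_24=60

a_24 = 60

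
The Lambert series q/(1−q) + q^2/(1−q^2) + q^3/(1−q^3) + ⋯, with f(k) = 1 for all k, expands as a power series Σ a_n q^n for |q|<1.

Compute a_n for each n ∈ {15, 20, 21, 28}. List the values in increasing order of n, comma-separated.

n=15: 15·1 5·3 3·5 1·15  f→[1+1+1+1]=4
n=20: 1·20 2·10 4·5 5·4 10·2 20·1  f→[1+1+1+1+1+1]=6
q^21  k|21↦f(k): 21:1 7:1 3:1 1:1  a_21=4
[q^28] f(1)=1,f(2)=1,f(4)=1,f(7)=1,f(14)=1,f(28)=1 ⇒ 6

4, 6, 4, 6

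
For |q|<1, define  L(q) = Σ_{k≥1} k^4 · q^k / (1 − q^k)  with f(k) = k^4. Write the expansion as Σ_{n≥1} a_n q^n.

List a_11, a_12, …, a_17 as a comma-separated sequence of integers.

d|11:{1,11}  Σf=1+14641=14642
[q^12] f(12)=20736,f(6)=1296,f(4)=256,f(3)=81,f(2)=16,f(1)=1 ⇒ 22386
d|13:{1,13}  Σf=1+28561=28562
d|14:{14,7,2,1}  Σf=38416+2401+16+1=40834
d|15:{1,3,5,15}  Σf=1+81+625+50625=51332
n=16: 16·1 8·2 4·4 2·8 1·16  f→[65536+4096+256+16+1]=69905
n=17: 17·1 1·17  f→[83521+1]=83522

14642, 22386, 28562, 40834, 51332, 69905, 83522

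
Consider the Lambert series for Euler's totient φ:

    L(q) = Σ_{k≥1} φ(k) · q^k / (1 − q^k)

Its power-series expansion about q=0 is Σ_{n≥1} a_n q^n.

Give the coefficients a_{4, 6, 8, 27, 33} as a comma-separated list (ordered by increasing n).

n=4: 4·1 2·2 1·4  φ→[2+1+1]=4
[q^6] φ(6)=2,φ(3)=2,φ(2)=1,φ(1)=1 ⇒ 6
n=8: 1·8 2·4 4·2 8·1  φ→[1+1+2+4]=8
[q^27] φ(1)=1,φ(3)=2,φ(9)=6,φ(27)=18 ⇒ 27
[q^33] φ(1)=1,φ(3)=2,φ(11)=10,φ(33)=20 ⇒ 33

4, 6, 8, 27, 33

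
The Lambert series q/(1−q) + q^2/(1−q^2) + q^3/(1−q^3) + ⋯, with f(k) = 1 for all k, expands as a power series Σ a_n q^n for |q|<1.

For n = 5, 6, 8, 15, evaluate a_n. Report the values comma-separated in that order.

2, 4, 4, 4

[q^5] f(1)=1,f(5)=1 ⇒ 2
d|6:{1,2,3,6}  Σf=1+1+1+1=4
q^8  k|8↦f(k): 8:1 4:1 2:1 1:1  a_8=4
q^15  k|15↦f(k): 1:1 3:1 5:1 15:1  a_15=4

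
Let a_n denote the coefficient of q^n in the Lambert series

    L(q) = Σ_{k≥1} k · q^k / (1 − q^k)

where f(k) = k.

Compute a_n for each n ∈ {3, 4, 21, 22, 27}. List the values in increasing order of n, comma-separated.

d|3:{1,3}  Σf=1+3=4
d|4:{4,2,1}  Σf=4+2+1=7
n=21: 21·1 7·3 3·7 1·21  f→[21+7+3+1]=32
q^22  k|22↦f(k): 22:22 11:11 2:2 1:1  a_22=36
q^27  k|27↦f(k): 27:27 9:9 3:3 1:1  a_27=40

4, 7, 32, 36, 40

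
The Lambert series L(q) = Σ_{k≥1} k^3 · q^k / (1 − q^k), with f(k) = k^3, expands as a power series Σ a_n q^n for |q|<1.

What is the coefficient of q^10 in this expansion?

q^10  k|10↦f(k): 1:1 2:8 5:125 10:1000  a_10=1134

a_10 = 1134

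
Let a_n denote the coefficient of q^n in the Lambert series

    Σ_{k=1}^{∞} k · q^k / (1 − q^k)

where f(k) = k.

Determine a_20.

[q^20] f(20)=20,f(10)=10,f(5)=5,f(4)=4,f(2)=2,f(1)=1 ⇒ 42

a_20 = 42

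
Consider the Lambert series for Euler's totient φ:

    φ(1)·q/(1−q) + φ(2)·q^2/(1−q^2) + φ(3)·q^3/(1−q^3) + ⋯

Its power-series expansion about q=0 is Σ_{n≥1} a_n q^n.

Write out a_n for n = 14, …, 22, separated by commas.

q^14  k|14↦φ(k): 1:1 2:1 7:6 14:6  a_14=14
d|15:{1,3,5,15}  Σφ=1+2+4+8=15
d|16:{16,8,4,2,1}  Σφ=8+4+2+1+1=16
d|17:{17,1}  Σφ=16+1=17
[q^18] φ(1)=1,φ(2)=1,φ(3)=2,φ(6)=2,φ(9)=6,φ(18)=6 ⇒ 18
[q^19] φ(19)=18,φ(1)=1 ⇒ 19
[q^20] φ(20)=8,φ(10)=4,φ(5)=4,φ(4)=2,φ(2)=1,φ(1)=1 ⇒ 20
d|21:{1,3,7,21}  Σφ=1+2+6+12=21
[q^22] φ(1)=1,φ(2)=1,φ(11)=10,φ(22)=10 ⇒ 22

14, 15, 16, 17, 18, 19, 20, 21, 22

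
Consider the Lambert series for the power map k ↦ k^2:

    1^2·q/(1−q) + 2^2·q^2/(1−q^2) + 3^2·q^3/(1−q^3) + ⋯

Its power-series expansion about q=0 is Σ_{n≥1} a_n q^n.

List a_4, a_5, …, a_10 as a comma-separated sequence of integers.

21, 26, 50, 50, 85, 91, 130

[q^4] f(1)=1,f(2)=4,f(4)=16 ⇒ 21
d|5:{5,1}  Σf=25+1=26
[q^6] f(1)=1,f(2)=4,f(3)=9,f(6)=36 ⇒ 50
q^7  k|7↦f(k): 7:49 1:1  a_7=50
q^8  k|8↦f(k): 8:64 4:16 2:4 1:1  a_8=85
[q^9] f(1)=1,f(3)=9,f(9)=81 ⇒ 91
d|10:{1,2,5,10}  Σf=1+4+25+100=130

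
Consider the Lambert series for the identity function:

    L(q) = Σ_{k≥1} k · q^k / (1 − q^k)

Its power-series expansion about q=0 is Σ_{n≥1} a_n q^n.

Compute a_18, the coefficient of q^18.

a_18 = 39

[q^18] f(1)=1,f(2)=2,f(3)=3,f(6)=6,f(9)=9,f(18)=18 ⇒ 39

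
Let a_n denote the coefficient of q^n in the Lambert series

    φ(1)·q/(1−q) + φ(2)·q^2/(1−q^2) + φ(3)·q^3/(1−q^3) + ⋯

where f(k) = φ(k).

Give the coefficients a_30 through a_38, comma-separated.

[q^30] φ(1)=1,φ(2)=1,φ(3)=2,φ(5)=4,φ(6)=2,φ(10)=4,φ(15)=8,φ(30)=8 ⇒ 30
d|31:{31,1}  Σφ=30+1=31
n=32: 1·32 2·16 4·8 8·4 16·2 32·1  φ→[1+1+2+4+8+16]=32
[q^33] φ(1)=1,φ(3)=2,φ(11)=10,φ(33)=20 ⇒ 33
n=34: 1·34 2·17 17·2 34·1  φ→[1+1+16+16]=34
d|35:{35,7,5,1}  Σφ=24+6+4+1=35
[q^36] φ(1)=1,φ(2)=1,φ(3)=2,φ(4)=2,φ(6)=2,φ(9)=6,φ(12)=4,φ(18)=6,φ(36)=12 ⇒ 36
[q^37] φ(37)=36,φ(1)=1 ⇒ 37
d|38:{1,2,19,38}  Σφ=1+1+18+18=38

30, 31, 32, 33, 34, 35, 36, 37, 38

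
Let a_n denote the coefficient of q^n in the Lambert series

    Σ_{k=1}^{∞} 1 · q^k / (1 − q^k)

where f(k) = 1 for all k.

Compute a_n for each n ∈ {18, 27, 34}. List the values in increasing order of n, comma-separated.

6, 4, 4

[q^18] f(1)=1,f(2)=1,f(3)=1,f(6)=1,f(9)=1,f(18)=1 ⇒ 6
q^27  k|27↦f(k): 1:1 3:1 9:1 27:1  a_27=4
[q^34] f(34)=1,f(17)=1,f(2)=1,f(1)=1 ⇒ 4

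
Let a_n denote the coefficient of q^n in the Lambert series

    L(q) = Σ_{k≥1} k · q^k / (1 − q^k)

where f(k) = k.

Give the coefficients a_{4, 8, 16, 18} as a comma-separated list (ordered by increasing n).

[q^4] f(1)=1,f(2)=2,f(4)=4 ⇒ 7
[q^8] f(1)=1,f(2)=2,f(4)=4,f(8)=8 ⇒ 15
q^16  k|16↦f(k): 16:16 8:8 4:4 2:2 1:1  a_16=31
d|18:{18,9,6,3,2,1}  Σf=18+9+6+3+2+1=39

7, 15, 31, 39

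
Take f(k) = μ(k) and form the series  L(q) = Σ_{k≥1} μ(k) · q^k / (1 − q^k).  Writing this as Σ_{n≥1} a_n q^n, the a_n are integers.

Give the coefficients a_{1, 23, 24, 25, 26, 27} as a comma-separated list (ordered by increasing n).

q^1  k|1↦μ(k): 1:1  a_1=1
d|23:{1,23}  Σμ=1+(-1)=0
q^24  k|24↦μ(k): 24:0 12:0 8:0 6:1 4:0 3:-1 2:-1 1:1  a_24=0
[q^25] μ(25)=0,μ(5)=-1,μ(1)=1 ⇒ 0
[q^26] μ(1)=1,μ(2)=-1,μ(13)=-1,μ(26)=1 ⇒ 0
d|27:{27,9,3,1}  Σμ=0+0+(-1)+1=0

1, 0, 0, 0, 0, 0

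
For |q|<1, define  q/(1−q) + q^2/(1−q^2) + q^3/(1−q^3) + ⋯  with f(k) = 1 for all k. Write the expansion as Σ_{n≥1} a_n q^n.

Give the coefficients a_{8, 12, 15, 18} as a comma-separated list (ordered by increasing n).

d|8:{1,2,4,8}  Σf=1+1+1+1=4
d|12:{1,2,3,4,6,12}  Σf=1+1+1+1+1+1=6
n=15: 15·1 5·3 3·5 1·15  f→[1+1+1+1]=4
d|18:{18,9,6,3,2,1}  Σf=1+1+1+1+1+1=6

4, 6, 4, 6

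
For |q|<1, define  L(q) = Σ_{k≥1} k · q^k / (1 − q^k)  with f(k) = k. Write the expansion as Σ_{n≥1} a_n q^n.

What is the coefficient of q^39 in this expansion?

[q^39] f(1)=1,f(3)=3,f(13)=13,f(39)=39 ⇒ 56

a_39 = 56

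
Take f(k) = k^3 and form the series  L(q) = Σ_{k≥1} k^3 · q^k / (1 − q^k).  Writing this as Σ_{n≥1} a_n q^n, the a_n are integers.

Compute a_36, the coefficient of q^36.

d|36:{36,18,12,9,6,4,3,2,1}  Σf=46656+5832+1728+729+216+64+27+8+1=55261

a_36 = 55261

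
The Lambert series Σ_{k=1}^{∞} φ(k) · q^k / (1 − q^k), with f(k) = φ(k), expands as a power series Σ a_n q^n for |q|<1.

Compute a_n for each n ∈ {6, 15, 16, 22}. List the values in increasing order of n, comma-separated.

d|6:{1,2,3,6}  Σφ=1+1+2+2=6
d|15:{1,3,5,15}  Σφ=1+2+4+8=15
q^16  k|16↦φ(k): 16:8 8:4 4:2 2:1 1:1  a_16=16
q^22  k|22↦φ(k): 1:1 2:1 11:10 22:10  a_22=22

6, 15, 16, 22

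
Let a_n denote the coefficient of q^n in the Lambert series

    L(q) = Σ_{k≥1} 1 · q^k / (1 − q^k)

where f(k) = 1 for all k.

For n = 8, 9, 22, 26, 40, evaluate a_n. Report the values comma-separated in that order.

q^8  k|8↦f(k): 8:1 4:1 2:1 1:1  a_8=4
[q^9] f(9)=1,f(3)=1,f(1)=1 ⇒ 3
d|22:{22,11,2,1}  Σf=1+1+1+1=4
q^26  k|26↦f(k): 1:1 2:1 13:1 26:1  a_26=4
n=40: 1·40 2·20 4·10 5·8 8·5 10·4 20·2 40·1  f→[1+1+1+1+1+1+1+1]=8

4, 3, 4, 4, 8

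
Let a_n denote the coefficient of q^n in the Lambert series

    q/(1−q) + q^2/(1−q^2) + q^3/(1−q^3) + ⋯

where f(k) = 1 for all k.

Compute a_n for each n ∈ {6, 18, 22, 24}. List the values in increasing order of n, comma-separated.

4, 6, 4, 8

[q^6] f(6)=1,f(3)=1,f(2)=1,f(1)=1 ⇒ 4
d|18:{1,2,3,6,9,18}  Σf=1+1+1+1+1+1=6
n=22: 22·1 11·2 2·11 1·22  f→[1+1+1+1]=4
[q^24] f(24)=1,f(12)=1,f(8)=1,f(6)=1,f(4)=1,f(3)=1,f(2)=1,f(1)=1 ⇒ 8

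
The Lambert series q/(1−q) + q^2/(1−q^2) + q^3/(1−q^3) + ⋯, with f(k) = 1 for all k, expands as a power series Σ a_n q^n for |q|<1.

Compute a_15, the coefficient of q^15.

a_15 = 4

n=15: 1·15 3·5 5·3 15·1  f→[1+1+1+1]=4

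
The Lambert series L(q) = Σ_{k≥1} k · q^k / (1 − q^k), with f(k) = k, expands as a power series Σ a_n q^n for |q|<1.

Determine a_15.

a_15 = 24

[q^15] f(1)=1,f(3)=3,f(5)=5,f(15)=15 ⇒ 24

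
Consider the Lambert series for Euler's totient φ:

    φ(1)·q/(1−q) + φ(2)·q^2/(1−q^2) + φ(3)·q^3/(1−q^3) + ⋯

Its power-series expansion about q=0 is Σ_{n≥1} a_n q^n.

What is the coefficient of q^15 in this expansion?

q^15  k|15↦φ(k): 15:8 5:4 3:2 1:1  a_15=15

a_15 = 15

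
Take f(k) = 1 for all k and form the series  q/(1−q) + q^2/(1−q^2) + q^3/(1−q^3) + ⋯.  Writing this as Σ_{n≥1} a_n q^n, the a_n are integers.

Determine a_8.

a_8 = 4

d|8:{1,2,4,8}  Σf=1+1+1+1=4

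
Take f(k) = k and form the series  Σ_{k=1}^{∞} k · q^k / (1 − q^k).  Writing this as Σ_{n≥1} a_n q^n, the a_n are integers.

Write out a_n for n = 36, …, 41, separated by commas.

[q^36] f(1)=1,f(2)=2,f(3)=3,f(4)=4,f(6)=6,f(9)=9,f(12)=12,f(18)=18,f(36)=36 ⇒ 91
d|37:{37,1}  Σf=37+1=38
n=38: 1·38 2·19 19·2 38·1  f→[1+2+19+38]=60
n=39: 39·1 13·3 3·13 1·39  f→[39+13+3+1]=56
n=40: 1·40 2·20 4·10 5·8 8·5 10·4 20·2 40·1  f→[1+2+4+5+8+10+20+40]=90
n=41: 41·1 1·41  f→[41+1]=42

91, 38, 60, 56, 90, 42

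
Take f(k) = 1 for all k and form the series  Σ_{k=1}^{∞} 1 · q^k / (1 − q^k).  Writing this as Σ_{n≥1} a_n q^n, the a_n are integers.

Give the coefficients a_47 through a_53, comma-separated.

2, 10, 3, 6, 4, 6, 2

[q^47] f(1)=1,f(47)=1 ⇒ 2
n=48: 1·48 2·24 3·16 4·12 6·8 8·6 12·4 16·3 24·2 48·1  f→[1+1+1+1+1+1+1+1+1+1]=10
q^49  k|49↦f(k): 1:1 7:1 49:1  a_49=3
[q^50] f(50)=1,f(25)=1,f(10)=1,f(5)=1,f(2)=1,f(1)=1 ⇒ 6
q^51  k|51↦f(k): 51:1 17:1 3:1 1:1  a_51=4
q^52  k|52↦f(k): 52:1 26:1 13:1 4:1 2:1 1:1  a_52=6
q^53  k|53↦f(k): 1:1 53:1  a_53=2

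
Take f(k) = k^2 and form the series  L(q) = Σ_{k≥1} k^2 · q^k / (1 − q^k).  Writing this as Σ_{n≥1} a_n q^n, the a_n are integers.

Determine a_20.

d|20:{20,10,5,4,2,1}  Σf=400+100+25+16+4+1=546

a_20 = 546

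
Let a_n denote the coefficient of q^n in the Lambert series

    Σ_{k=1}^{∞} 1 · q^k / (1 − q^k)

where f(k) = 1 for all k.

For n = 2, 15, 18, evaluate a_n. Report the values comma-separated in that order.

[q^2] f(1)=1,f(2)=1 ⇒ 2
d|15:{1,3,5,15}  Σf=1+1+1+1=4
q^18  k|18↦f(k): 18:1 9:1 6:1 3:1 2:1 1:1  a_18=6

2, 4, 6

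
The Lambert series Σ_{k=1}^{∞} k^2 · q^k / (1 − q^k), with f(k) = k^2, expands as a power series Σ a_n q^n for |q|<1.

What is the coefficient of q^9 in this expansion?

n=9: 9·1 3·3 1·9  f→[81+9+1]=91

a_9 = 91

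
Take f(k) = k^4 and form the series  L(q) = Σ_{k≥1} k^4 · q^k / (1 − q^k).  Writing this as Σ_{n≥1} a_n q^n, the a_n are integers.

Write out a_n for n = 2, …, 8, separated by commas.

[q^2] f(1)=1,f(2)=16 ⇒ 17
q^3  k|3↦f(k): 1:1 3:81  a_3=82
d|4:{1,2,4}  Σf=1+16+256=273
d|5:{5,1}  Σf=625+1=626
q^6  k|6↦f(k): 6:1296 3:81 2:16 1:1  a_6=1394
d|7:{1,7}  Σf=1+2401=2402
[q^8] f(8)=4096,f(4)=256,f(2)=16,f(1)=1 ⇒ 4369

17, 82, 273, 626, 1394, 2402, 4369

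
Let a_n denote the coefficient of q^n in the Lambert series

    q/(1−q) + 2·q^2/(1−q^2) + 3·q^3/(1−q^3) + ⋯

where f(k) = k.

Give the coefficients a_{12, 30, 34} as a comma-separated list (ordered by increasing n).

28, 72, 54

q^12  k|12↦f(k): 1:1 2:2 3:3 4:4 6:6 12:12  a_12=28
[q^30] f(30)=30,f(15)=15,f(10)=10,f(6)=6,f(5)=5,f(3)=3,f(2)=2,f(1)=1 ⇒ 72
n=34: 1·34 2·17 17·2 34·1  f→[1+2+17+34]=54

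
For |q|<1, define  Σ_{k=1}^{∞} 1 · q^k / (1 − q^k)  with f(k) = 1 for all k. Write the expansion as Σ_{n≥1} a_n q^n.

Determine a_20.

a_20 = 6

[q^20] f(20)=1,f(10)=1,f(5)=1,f(4)=1,f(2)=1,f(1)=1 ⇒ 6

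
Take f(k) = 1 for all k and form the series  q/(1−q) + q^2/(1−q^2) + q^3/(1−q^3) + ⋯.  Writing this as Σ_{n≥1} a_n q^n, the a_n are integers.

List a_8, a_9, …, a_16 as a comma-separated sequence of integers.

[q^8] f(1)=1,f(2)=1,f(4)=1,f(8)=1 ⇒ 4
d|9:{9,3,1}  Σf=1+1+1=3
d|10:{10,5,2,1}  Σf=1+1+1+1=4
[q^11] f(11)=1,f(1)=1 ⇒ 2
q^12  k|12↦f(k): 1:1 2:1 3:1 4:1 6:1 12:1  a_12=6
[q^13] f(13)=1,f(1)=1 ⇒ 2
[q^14] f(1)=1,f(2)=1,f(7)=1,f(14)=1 ⇒ 4
q^15  k|15↦f(k): 15:1 5:1 3:1 1:1  a_15=4
q^16  k|16↦f(k): 1:1 2:1 4:1 8:1 16:1  a_16=5

4, 3, 4, 2, 6, 2, 4, 4, 5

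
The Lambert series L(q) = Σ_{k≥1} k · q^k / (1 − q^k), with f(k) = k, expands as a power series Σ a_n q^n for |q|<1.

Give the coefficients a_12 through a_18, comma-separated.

28, 14, 24, 24, 31, 18, 39

q^12  k|12↦f(k): 1:1 2:2 3:3 4:4 6:6 12:12  a_12=28
q^13  k|13↦f(k): 13:13 1:1  a_13=14
q^14  k|14↦f(k): 14:14 7:7 2:2 1:1  a_14=24
d|15:{1,3,5,15}  Σf=1+3+5+15=24
n=16: 16·1 8·2 4·4 2·8 1·16  f→[16+8+4+2+1]=31
n=17: 1·17 17·1  f→[1+17]=18
d|18:{18,9,6,3,2,1}  Σf=18+9+6+3+2+1=39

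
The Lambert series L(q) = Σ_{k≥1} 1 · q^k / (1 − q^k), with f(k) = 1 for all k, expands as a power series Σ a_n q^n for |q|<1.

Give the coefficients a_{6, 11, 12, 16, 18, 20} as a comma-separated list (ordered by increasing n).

4, 2, 6, 5, 6, 6

q^6  k|6↦f(k): 6:1 3:1 2:1 1:1  a_6=4
n=11: 1·11 11·1  f→[1+1]=2
d|12:{12,6,4,3,2,1}  Σf=1+1+1+1+1+1=6
n=16: 16·1 8·2 4·4 2·8 1·16  f→[1+1+1+1+1]=5
[q^18] f(18)=1,f(9)=1,f(6)=1,f(3)=1,f(2)=1,f(1)=1 ⇒ 6
[q^20] f(20)=1,f(10)=1,f(5)=1,f(4)=1,f(2)=1,f(1)=1 ⇒ 6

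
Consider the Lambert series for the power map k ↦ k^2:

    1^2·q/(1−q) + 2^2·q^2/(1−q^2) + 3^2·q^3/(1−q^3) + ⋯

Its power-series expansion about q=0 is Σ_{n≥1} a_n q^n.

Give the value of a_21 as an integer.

a_21 = 500

[q^21] f(1)=1,f(3)=9,f(7)=49,f(21)=441 ⇒ 500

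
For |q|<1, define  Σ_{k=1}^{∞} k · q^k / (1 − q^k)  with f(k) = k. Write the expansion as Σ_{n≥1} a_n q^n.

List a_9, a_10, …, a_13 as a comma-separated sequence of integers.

13, 18, 12, 28, 14

[q^9] f(9)=9,f(3)=3,f(1)=1 ⇒ 13
[q^10] f(10)=10,f(5)=5,f(2)=2,f(1)=1 ⇒ 18
q^11  k|11↦f(k): 1:1 11:11  a_11=12
d|12:{12,6,4,3,2,1}  Σf=12+6+4+3+2+1=28
n=13: 13·1 1·13  f→[13+1]=14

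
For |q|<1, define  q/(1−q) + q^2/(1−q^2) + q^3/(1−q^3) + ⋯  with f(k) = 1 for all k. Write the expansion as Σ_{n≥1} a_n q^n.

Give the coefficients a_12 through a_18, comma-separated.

d|12:{1,2,3,4,6,12}  Σf=1+1+1+1+1+1=6
q^13  k|13↦f(k): 13:1 1:1  a_13=2
n=14: 14·1 7·2 2·7 1·14  f→[1+1+1+1]=4
q^15  k|15↦f(k): 15:1 5:1 3:1 1:1  a_15=4
[q^16] f(1)=1,f(2)=1,f(4)=1,f(8)=1,f(16)=1 ⇒ 5
[q^17] f(17)=1,f(1)=1 ⇒ 2
n=18: 18·1 9·2 6·3 3·6 2·9 1·18  f→[1+1+1+1+1+1]=6

6, 2, 4, 4, 5, 2, 6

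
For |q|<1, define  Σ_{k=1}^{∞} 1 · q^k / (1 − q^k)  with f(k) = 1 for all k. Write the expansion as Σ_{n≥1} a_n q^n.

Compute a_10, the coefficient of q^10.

a_10 = 4

n=10: 1·10 2·5 5·2 10·1  f→[1+1+1+1]=4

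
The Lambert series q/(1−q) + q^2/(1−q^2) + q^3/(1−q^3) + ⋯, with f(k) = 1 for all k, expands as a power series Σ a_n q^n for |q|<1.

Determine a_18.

a_18 = 6

d|18:{18,9,6,3,2,1}  Σf=1+1+1+1+1+1=6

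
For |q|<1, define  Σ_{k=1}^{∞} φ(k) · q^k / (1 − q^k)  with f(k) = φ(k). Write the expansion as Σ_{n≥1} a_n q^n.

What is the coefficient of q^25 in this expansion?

q^25  k|25↦φ(k): 25:20 5:4 1:1  a_25=25

a_25 = 25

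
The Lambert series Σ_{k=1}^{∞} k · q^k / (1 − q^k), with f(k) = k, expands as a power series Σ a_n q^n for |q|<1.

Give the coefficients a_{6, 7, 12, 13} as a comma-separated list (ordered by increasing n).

12, 8, 28, 14

n=6: 6·1 3·2 2·3 1·6  f→[6+3+2+1]=12
q^7  k|7↦f(k): 1:1 7:7  a_7=8
q^12  k|12↦f(k): 1:1 2:2 3:3 4:4 6:6 12:12  a_12=28
q^13  k|13↦f(k): 13:13 1:1  a_13=14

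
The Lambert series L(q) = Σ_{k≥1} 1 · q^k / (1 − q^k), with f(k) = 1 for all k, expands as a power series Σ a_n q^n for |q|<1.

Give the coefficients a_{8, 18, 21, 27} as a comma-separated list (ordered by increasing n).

n=8: 1·8 2·4 4·2 8·1  f→[1+1+1+1]=4
n=18: 1·18 2·9 3·6 6·3 9·2 18·1  f→[1+1+1+1+1+1]=6
[q^21] f(21)=1,f(7)=1,f(3)=1,f(1)=1 ⇒ 4
[q^27] f(1)=1,f(3)=1,f(9)=1,f(27)=1 ⇒ 4

4, 6, 4, 4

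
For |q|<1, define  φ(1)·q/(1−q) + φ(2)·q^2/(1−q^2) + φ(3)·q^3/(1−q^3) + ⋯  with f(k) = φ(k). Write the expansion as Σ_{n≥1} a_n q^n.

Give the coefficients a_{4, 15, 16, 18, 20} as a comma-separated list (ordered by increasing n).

[q^4] φ(1)=1,φ(2)=1,φ(4)=2 ⇒ 4
[q^15] φ(1)=1,φ(3)=2,φ(5)=4,φ(15)=8 ⇒ 15
[q^16] φ(1)=1,φ(2)=1,φ(4)=2,φ(8)=4,φ(16)=8 ⇒ 16
[q^18] φ(18)=6,φ(9)=6,φ(6)=2,φ(3)=2,φ(2)=1,φ(1)=1 ⇒ 18
q^20  k|20↦φ(k): 1:1 2:1 4:2 5:4 10:4 20:8  a_20=20

4, 15, 16, 18, 20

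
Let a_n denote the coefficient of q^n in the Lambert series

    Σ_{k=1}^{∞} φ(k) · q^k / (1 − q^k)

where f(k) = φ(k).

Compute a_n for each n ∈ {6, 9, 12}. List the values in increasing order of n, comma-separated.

q^6  k|6↦φ(k): 1:1 2:1 3:2 6:2  a_6=6
n=9: 1·9 3·3 9·1  φ→[1+2+6]=9
n=12: 1·12 2·6 3·4 4·3 6·2 12·1  φ→[1+1+2+2+2+4]=12

6, 9, 12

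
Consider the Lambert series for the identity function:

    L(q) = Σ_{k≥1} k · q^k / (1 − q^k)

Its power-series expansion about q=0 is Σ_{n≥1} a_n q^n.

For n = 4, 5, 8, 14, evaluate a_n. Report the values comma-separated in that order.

[q^4] f(4)=4,f(2)=2,f(1)=1 ⇒ 7
[q^5] f(1)=1,f(5)=5 ⇒ 6
[q^8] f(1)=1,f(2)=2,f(4)=4,f(8)=8 ⇒ 15
[q^14] f(1)=1,f(2)=2,f(7)=7,f(14)=14 ⇒ 24

7, 6, 15, 24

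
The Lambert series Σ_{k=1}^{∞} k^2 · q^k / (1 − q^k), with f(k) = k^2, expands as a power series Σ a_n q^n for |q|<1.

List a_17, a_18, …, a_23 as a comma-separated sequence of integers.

n=17: 1·17 17·1  f→[1+289]=290
[q^18] f(18)=324,f(9)=81,f(6)=36,f(3)=9,f(2)=4,f(1)=1 ⇒ 455
[q^19] f(19)=361,f(1)=1 ⇒ 362
[q^20] f(1)=1,f(2)=4,f(4)=16,f(5)=25,f(10)=100,f(20)=400 ⇒ 546
q^21  k|21↦f(k): 21:441 7:49 3:9 1:1  a_21=500
q^22  k|22↦f(k): 22:484 11:121 2:4 1:1  a_22=610
q^23  k|23↦f(k): 1:1 23:529  a_23=530

290, 455, 362, 546, 500, 610, 530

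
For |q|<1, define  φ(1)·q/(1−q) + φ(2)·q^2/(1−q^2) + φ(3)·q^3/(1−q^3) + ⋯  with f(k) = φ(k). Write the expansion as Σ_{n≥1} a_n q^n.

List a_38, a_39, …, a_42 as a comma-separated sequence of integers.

d|38:{1,2,19,38}  Σφ=1+1+18+18=38
[q^39] φ(39)=24,φ(13)=12,φ(3)=2,φ(1)=1 ⇒ 39
q^40  k|40↦φ(k): 1:1 2:1 4:2 5:4 8:4 10:4 20:8 40:16  a_40=40
q^41  k|41↦φ(k): 41:40 1:1  a_41=41
d|42:{42,21,14,7,6,3,2,1}  Σφ=12+12+6+6+2+2+1+1=42

38, 39, 40, 41, 42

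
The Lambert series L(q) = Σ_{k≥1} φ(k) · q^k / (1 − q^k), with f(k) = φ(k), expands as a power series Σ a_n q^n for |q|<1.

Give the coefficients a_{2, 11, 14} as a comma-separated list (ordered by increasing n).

[q^2] φ(1)=1,φ(2)=1 ⇒ 2
n=11: 1·11 11·1  φ→[1+10]=11
[q^14] φ(14)=6,φ(7)=6,φ(2)=1,φ(1)=1 ⇒ 14

2, 11, 14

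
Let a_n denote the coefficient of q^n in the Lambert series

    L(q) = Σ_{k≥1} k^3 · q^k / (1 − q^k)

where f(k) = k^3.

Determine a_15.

a_15 = 3528

d|15:{1,3,5,15}  Σf=1+27+125+3375=3528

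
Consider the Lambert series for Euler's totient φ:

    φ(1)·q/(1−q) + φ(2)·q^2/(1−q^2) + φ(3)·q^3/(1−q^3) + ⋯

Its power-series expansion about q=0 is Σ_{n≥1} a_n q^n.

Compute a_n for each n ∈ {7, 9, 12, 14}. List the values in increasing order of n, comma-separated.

[q^7] φ(7)=6,φ(1)=1 ⇒ 7
q^9  k|9↦φ(k): 9:6 3:2 1:1  a_9=9
[q^12] φ(12)=4,φ(6)=2,φ(4)=2,φ(3)=2,φ(2)=1,φ(1)=1 ⇒ 12
d|14:{14,7,2,1}  Σφ=6+6+1+1=14

7, 9, 12, 14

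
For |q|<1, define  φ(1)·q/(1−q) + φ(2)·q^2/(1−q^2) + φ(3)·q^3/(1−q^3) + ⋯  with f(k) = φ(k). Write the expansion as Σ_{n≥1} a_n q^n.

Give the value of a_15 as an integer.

[q^15] φ(1)=1,φ(3)=2,φ(5)=4,φ(15)=8 ⇒ 15

a_15 = 15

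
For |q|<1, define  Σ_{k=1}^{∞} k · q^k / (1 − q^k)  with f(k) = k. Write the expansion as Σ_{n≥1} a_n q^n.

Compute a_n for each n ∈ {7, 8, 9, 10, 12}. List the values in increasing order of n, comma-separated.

d|7:{1,7}  Σf=1+7=8
[q^8] f(1)=1,f(2)=2,f(4)=4,f(8)=8 ⇒ 15
[q^9] f(9)=9,f(3)=3,f(1)=1 ⇒ 13
n=10: 10·1 5·2 2·5 1·10  f→[10+5+2+1]=18
d|12:{12,6,4,3,2,1}  Σf=12+6+4+3+2+1=28

8, 15, 13, 18, 28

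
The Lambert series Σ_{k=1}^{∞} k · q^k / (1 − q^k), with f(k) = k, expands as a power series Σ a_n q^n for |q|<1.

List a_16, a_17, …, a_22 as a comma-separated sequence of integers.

31, 18, 39, 20, 42, 32, 36

n=16: 1·16 2·8 4·4 8·2 16·1  f→[1+2+4+8+16]=31
[q^17] f(17)=17,f(1)=1 ⇒ 18
d|18:{18,9,6,3,2,1}  Σf=18+9+6+3+2+1=39
[q^19] f(19)=19,f(1)=1 ⇒ 20
[q^20] f(1)=1,f(2)=2,f(4)=4,f(5)=5,f(10)=10,f(20)=20 ⇒ 42
d|21:{21,7,3,1}  Σf=21+7+3+1=32
d|22:{22,11,2,1}  Σf=22+11+2+1=36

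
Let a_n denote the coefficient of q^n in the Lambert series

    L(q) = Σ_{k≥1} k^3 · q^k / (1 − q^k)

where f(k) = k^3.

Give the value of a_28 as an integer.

a_28 = 25112

q^28  k|28↦f(k): 1:1 2:8 4:64 7:343 14:2744 28:21952  a_28=25112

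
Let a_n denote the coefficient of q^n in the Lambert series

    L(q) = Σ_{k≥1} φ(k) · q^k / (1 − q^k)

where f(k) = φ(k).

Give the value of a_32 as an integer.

q^32  k|32↦φ(k): 32:16 16:8 8:4 4:2 2:1 1:1  a_32=32

a_32 = 32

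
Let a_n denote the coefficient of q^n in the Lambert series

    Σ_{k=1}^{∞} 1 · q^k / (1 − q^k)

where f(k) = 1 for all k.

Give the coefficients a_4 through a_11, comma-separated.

q^4  k|4↦f(k): 4:1 2:1 1:1  a_4=3
n=5: 5·1 1·5  f→[1+1]=2
[q^6] f(6)=1,f(3)=1,f(2)=1,f(1)=1 ⇒ 4
[q^7] f(1)=1,f(7)=1 ⇒ 2
q^8  k|8↦f(k): 1:1 2:1 4:1 8:1  a_8=4
q^9  k|9↦f(k): 1:1 3:1 9:1  a_9=3
[q^10] f(1)=1,f(2)=1,f(5)=1,f(10)=1 ⇒ 4
n=11: 11·1 1·11  f→[1+1]=2

3, 2, 4, 2, 4, 3, 4, 2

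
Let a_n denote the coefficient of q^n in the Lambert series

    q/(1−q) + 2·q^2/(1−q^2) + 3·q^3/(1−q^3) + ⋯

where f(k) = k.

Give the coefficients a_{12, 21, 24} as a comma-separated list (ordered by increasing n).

28, 32, 60

[q^12] f(1)=1,f(2)=2,f(3)=3,f(4)=4,f(6)=6,f(12)=12 ⇒ 28
[q^21] f(1)=1,f(3)=3,f(7)=7,f(21)=21 ⇒ 32
d|24:{1,2,3,4,6,8,12,24}  Σf=1+2+3+4+6+8+12+24=60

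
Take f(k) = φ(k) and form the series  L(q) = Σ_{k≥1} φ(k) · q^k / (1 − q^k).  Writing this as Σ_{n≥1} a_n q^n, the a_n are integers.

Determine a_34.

n=34: 1·34 2·17 17·2 34·1  φ→[1+1+16+16]=34

a_34 = 34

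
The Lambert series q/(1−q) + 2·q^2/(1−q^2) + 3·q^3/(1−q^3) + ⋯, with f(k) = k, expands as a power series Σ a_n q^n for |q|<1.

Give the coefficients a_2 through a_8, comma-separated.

d|2:{2,1}  Σf=2+1=3
n=3: 1·3 3·1  f→[1+3]=4
[q^4] f(1)=1,f(2)=2,f(4)=4 ⇒ 7
[q^5] f(1)=1,f(5)=5 ⇒ 6
d|6:{1,2,3,6}  Σf=1+2+3+6=12
q^7  k|7↦f(k): 7:7 1:1  a_7=8
d|8:{1,2,4,8}  Σf=1+2+4+8=15

3, 4, 7, 6, 12, 8, 15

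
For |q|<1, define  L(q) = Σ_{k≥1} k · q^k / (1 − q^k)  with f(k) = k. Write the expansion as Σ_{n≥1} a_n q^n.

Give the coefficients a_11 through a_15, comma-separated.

[q^11] f(1)=1,f(11)=11 ⇒ 12
[q^12] f(1)=1,f(2)=2,f(3)=3,f(4)=4,f(6)=6,f(12)=12 ⇒ 28
n=13: 1·13 13·1  f→[1+13]=14
d|14:{14,7,2,1}  Σf=14+7+2+1=24
[q^15] f(15)=15,f(5)=5,f(3)=3,f(1)=1 ⇒ 24

12, 28, 14, 24, 24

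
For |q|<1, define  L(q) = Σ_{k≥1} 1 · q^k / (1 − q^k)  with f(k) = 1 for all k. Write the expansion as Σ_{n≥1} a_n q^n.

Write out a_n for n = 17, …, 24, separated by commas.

2, 6, 2, 6, 4, 4, 2, 8

d|17:{1,17}  Σf=1+1=2
d|18:{18,9,6,3,2,1}  Σf=1+1+1+1+1+1=6
[q^19] f(19)=1,f(1)=1 ⇒ 2
q^20  k|20↦f(k): 20:1 10:1 5:1 4:1 2:1 1:1  a_20=6
[q^21] f(21)=1,f(7)=1,f(3)=1,f(1)=1 ⇒ 4
[q^22] f(1)=1,f(2)=1,f(11)=1,f(22)=1 ⇒ 4
n=23: 23·1 1·23  f→[1+1]=2
q^24  k|24↦f(k): 24:1 12:1 8:1 6:1 4:1 3:1 2:1 1:1  a_24=8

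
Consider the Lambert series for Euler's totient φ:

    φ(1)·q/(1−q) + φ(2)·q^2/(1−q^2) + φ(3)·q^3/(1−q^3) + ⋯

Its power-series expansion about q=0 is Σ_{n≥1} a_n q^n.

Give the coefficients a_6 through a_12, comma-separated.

[q^6] φ(1)=1,φ(2)=1,φ(3)=2,φ(6)=2 ⇒ 6
n=7: 7·1 1·7  φ→[6+1]=7
[q^8] φ(1)=1,φ(2)=1,φ(4)=2,φ(8)=4 ⇒ 8
[q^9] φ(9)=6,φ(3)=2,φ(1)=1 ⇒ 9
n=10: 1·10 2·5 5·2 10·1  φ→[1+1+4+4]=10
[q^11] φ(1)=1,φ(11)=10 ⇒ 11
[q^12] φ(1)=1,φ(2)=1,φ(3)=2,φ(4)=2,φ(6)=2,φ(12)=4 ⇒ 12

6, 7, 8, 9, 10, 11, 12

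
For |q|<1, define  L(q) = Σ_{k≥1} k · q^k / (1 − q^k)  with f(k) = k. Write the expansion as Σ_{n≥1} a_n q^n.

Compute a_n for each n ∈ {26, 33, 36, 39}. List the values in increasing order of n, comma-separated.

n=26: 1·26 2·13 13·2 26·1  f→[1+2+13+26]=42
q^33  k|33↦f(k): 1:1 3:3 11:11 33:33  a_33=48
n=36: 1·36 2·18 3·12 4·9 6·6 9·4 12·3 18·2 36·1  f→[1+2+3+4+6+9+12+18+36]=91
d|39:{1,3,13,39}  Σf=1+3+13+39=56

42, 48, 91, 56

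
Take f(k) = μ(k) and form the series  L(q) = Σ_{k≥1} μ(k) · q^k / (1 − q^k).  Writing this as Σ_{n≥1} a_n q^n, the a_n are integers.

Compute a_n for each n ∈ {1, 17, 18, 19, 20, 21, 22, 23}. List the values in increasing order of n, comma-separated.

d|1:{1}  Σμ=1=1
n=17: 1·17 17·1  μ→[1+(-1)]=0
[q^18] μ(18)=0,μ(9)=0,μ(6)=1,μ(3)=-1,μ(2)=-1,μ(1)=1 ⇒ 0
q^19  k|19↦μ(k): 1:1 19:-1  a_19=0
[q^20] μ(20)=0,μ(10)=1,μ(5)=-1,μ(4)=0,μ(2)=-1,μ(1)=1 ⇒ 0
q^21  k|21↦μ(k): 21:1 7:-1 3:-1 1:1  a_21=0
q^22  k|22↦μ(k): 22:1 11:-1 2:-1 1:1  a_22=0
d|23:{1,23}  Σμ=1+(-1)=0

1, 0, 0, 0, 0, 0, 0, 0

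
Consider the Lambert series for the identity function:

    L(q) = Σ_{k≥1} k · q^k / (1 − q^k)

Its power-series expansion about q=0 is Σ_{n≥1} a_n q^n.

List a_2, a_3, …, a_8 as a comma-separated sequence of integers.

3, 4, 7, 6, 12, 8, 15

n=2: 1·2 2·1  f→[1+2]=3
n=3: 3·1 1·3  f→[3+1]=4
n=4: 4·1 2·2 1·4  f→[4+2+1]=7
d|5:{1,5}  Σf=1+5=6
d|6:{6,3,2,1}  Σf=6+3+2+1=12
[q^7] f(1)=1,f(7)=7 ⇒ 8
q^8  k|8↦f(k): 1:1 2:2 4:4 8:8  a_8=15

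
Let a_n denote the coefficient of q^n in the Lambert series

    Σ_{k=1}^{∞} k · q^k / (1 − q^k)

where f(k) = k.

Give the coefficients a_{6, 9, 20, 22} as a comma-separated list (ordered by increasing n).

[q^6] f(6)=6,f(3)=3,f(2)=2,f(1)=1 ⇒ 12
d|9:{9,3,1}  Σf=9+3+1=13
d|20:{20,10,5,4,2,1}  Σf=20+10+5+4+2+1=42
[q^22] f(1)=1,f(2)=2,f(11)=11,f(22)=22 ⇒ 36

12, 13, 42, 36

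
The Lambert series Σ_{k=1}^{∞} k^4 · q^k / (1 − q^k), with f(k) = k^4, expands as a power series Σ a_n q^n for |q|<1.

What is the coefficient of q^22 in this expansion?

a_22 = 248914

d|22:{1,2,11,22}  Σf=1+16+14641+234256=248914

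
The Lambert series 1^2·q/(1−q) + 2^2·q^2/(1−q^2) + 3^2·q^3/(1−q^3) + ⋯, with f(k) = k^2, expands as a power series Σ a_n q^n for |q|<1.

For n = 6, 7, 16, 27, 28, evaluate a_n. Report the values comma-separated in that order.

[q^6] f(6)=36,f(3)=9,f(2)=4,f(1)=1 ⇒ 50
q^7  k|7↦f(k): 1:1 7:49  a_7=50
n=16: 16·1 8·2 4·4 2·8 1·16  f→[256+64+16+4+1]=341
[q^27] f(1)=1,f(3)=9,f(9)=81,f(27)=729 ⇒ 820
d|28:{1,2,4,7,14,28}  Σf=1+4+16+49+196+784=1050

50, 50, 341, 820, 1050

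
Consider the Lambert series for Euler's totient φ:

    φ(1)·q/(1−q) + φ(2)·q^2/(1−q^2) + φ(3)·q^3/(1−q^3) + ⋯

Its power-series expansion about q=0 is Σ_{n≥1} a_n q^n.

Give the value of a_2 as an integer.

n=2: 2·1 1·2  φ→[1+1]=2

a_2 = 2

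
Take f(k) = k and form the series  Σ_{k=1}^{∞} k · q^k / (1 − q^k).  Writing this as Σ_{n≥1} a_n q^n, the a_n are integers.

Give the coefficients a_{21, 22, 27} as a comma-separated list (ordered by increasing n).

32, 36, 40

n=21: 1·21 3·7 7·3 21·1  f→[1+3+7+21]=32
n=22: 1·22 2·11 11·2 22·1  f→[1+2+11+22]=36
d|27:{1,3,9,27}  Σf=1+3+9+27=40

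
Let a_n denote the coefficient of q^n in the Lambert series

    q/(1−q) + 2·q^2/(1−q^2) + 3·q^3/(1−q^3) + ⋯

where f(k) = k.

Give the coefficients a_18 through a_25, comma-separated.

[q^18] f(1)=1,f(2)=2,f(3)=3,f(6)=6,f(9)=9,f(18)=18 ⇒ 39
[q^19] f(1)=1,f(19)=19 ⇒ 20
n=20: 1·20 2·10 4·5 5·4 10·2 20·1  f→[1+2+4+5+10+20]=42
[q^21] f(21)=21,f(7)=7,f(3)=3,f(1)=1 ⇒ 32
d|22:{22,11,2,1}  Σf=22+11+2+1=36
[q^23] f(1)=1,f(23)=23 ⇒ 24
n=24: 24·1 12·2 8·3 6·4 4·6 3·8 2·12 1·24  f→[24+12+8+6+4+3+2+1]=60
[q^25] f(25)=25,f(5)=5,f(1)=1 ⇒ 31

39, 20, 42, 32, 36, 24, 60, 31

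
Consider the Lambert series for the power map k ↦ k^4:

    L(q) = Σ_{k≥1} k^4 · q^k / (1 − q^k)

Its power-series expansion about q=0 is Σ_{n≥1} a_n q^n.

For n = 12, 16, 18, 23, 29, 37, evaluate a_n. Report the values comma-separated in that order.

q^12  k|12↦f(k): 12:20736 6:1296 4:256 3:81 2:16 1:1  a_12=22386
d|16:{16,8,4,2,1}  Σf=65536+4096+256+16+1=69905
n=18: 18·1 9·2 6·3 3·6 2·9 1·18  f→[104976+6561+1296+81+16+1]=112931
n=23: 23·1 1·23  f→[279841+1]=279842
q^29  k|29↦f(k): 29:707281 1:1  a_29=707282
[q^37] f(37)=1874161,f(1)=1 ⇒ 1874162

22386, 69905, 112931, 279842, 707282, 1874162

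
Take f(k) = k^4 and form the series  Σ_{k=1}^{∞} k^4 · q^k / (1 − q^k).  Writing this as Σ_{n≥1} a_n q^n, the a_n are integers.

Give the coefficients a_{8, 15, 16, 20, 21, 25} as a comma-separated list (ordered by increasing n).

4369, 51332, 69905, 170898, 196964, 391251

q^8  k|8↦f(k): 8:4096 4:256 2:16 1:1  a_8=4369
q^15  k|15↦f(k): 15:50625 5:625 3:81 1:1  a_15=51332
d|16:{1,2,4,8,16}  Σf=1+16+256+4096+65536=69905
n=20: 20·1 10·2 5·4 4·5 2·10 1·20  f→[160000+10000+625+256+16+1]=170898
q^21  k|21↦f(k): 1:1 3:81 7:2401 21:194481  a_21=196964
[q^25] f(25)=390625,f(5)=625,f(1)=1 ⇒ 391251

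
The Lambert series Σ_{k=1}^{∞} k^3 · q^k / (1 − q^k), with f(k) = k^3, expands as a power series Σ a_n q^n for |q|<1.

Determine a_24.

q^24  k|24↦f(k): 1:1 2:8 3:27 4:64 6:216 8:512 12:1728 24:13824  a_24=16380

a_24 = 16380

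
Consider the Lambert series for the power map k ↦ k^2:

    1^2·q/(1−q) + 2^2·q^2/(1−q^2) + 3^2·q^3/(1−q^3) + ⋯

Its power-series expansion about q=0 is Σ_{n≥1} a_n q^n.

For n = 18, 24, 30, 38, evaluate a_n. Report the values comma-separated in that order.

d|18:{1,2,3,6,9,18}  Σf=1+4+9+36+81+324=455
n=24: 24·1 12·2 8·3 6·4 4·6 3·8 2·12 1·24  f→[576+144+64+36+16+9+4+1]=850
d|30:{30,15,10,6,5,3,2,1}  Σf=900+225+100+36+25+9+4+1=1300
q^38  k|38↦f(k): 38:1444 19:361 2:4 1:1  a_38=1810

455, 850, 1300, 1810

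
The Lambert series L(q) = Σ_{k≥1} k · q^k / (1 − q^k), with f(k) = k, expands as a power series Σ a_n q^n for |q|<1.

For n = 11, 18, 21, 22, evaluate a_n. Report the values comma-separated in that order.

[q^11] f(11)=11,f(1)=1 ⇒ 12
n=18: 18·1 9·2 6·3 3·6 2·9 1·18  f→[18+9+6+3+2+1]=39
[q^21] f(1)=1,f(3)=3,f(7)=7,f(21)=21 ⇒ 32
n=22: 22·1 11·2 2·11 1·22  f→[22+11+2+1]=36

12, 39, 32, 36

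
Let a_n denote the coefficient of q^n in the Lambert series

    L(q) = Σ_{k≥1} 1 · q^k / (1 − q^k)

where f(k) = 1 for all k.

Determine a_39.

a_39 = 4

n=39: 39·1 13·3 3·13 1·39  f→[1+1+1+1]=4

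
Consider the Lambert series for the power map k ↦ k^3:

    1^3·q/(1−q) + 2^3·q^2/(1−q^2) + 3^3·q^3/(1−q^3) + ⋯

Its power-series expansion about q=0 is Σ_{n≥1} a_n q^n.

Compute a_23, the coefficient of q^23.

n=23: 1·23 23·1  f→[1+12167]=12168

a_23 = 12168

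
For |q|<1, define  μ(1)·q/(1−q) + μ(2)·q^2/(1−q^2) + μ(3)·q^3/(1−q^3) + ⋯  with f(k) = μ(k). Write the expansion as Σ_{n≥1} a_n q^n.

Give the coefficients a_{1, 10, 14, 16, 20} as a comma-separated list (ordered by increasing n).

n=1: 1·1  μ→[1]=1
[q^10] μ(10)=1,μ(5)=-1,μ(2)=-1,μ(1)=1 ⇒ 0
[q^14] μ(1)=1,μ(2)=-1,μ(7)=-1,μ(14)=1 ⇒ 0
[q^16] μ(16)=0,μ(8)=0,μ(4)=0,μ(2)=-1,μ(1)=1 ⇒ 0
q^20  k|20↦μ(k): 1:1 2:-1 4:0 5:-1 10:1 20:0  a_20=0

1, 0, 0, 0, 0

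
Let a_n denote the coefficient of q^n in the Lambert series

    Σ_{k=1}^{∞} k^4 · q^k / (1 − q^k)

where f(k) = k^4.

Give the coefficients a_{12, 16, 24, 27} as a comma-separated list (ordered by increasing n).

n=12: 12·1 6·2 4·3 3·4 2·6 1·12  f→[20736+1296+256+81+16+1]=22386
[q^16] f(1)=1,f(2)=16,f(4)=256,f(8)=4096,f(16)=65536 ⇒ 69905
n=24: 1·24 2·12 3·8 4·6 6·4 8·3 12·2 24·1  f→[1+16+81+256+1296+4096+20736+331776]=358258
d|27:{27,9,3,1}  Σf=531441+6561+81+1=538084

22386, 69905, 358258, 538084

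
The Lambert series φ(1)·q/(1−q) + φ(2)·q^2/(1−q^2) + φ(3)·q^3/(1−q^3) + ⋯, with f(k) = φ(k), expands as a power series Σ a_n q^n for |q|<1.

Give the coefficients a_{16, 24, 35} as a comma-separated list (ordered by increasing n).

d|16:{16,8,4,2,1}  Σφ=8+4+2+1+1=16
[q^24] φ(1)=1,φ(2)=1,φ(3)=2,φ(4)=2,φ(6)=2,φ(8)=4,φ(12)=4,φ(24)=8 ⇒ 24
[q^35] φ(1)=1,φ(5)=4,φ(7)=6,φ(35)=24 ⇒ 35

16, 24, 35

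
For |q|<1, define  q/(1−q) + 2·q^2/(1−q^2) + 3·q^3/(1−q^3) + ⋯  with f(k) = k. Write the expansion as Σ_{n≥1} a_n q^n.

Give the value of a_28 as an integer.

n=28: 1·28 2·14 4·7 7·4 14·2 28·1  f→[1+2+4+7+14+28]=56

a_28 = 56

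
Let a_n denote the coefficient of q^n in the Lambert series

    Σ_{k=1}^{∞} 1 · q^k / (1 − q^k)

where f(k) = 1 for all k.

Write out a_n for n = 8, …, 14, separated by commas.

d|8:{1,2,4,8}  Σf=1+1+1+1=4
q^9  k|9↦f(k): 1:1 3:1 9:1  a_9=3
d|10:{1,2,5,10}  Σf=1+1+1+1=4
q^11  k|11↦f(k): 1:1 11:1  a_11=2
d|12:{12,6,4,3,2,1}  Σf=1+1+1+1+1+1=6
q^13  k|13↦f(k): 13:1 1:1  a_13=2
[q^14] f(1)=1,f(2)=1,f(7)=1,f(14)=1 ⇒ 4

4, 3, 4, 2, 6, 2, 4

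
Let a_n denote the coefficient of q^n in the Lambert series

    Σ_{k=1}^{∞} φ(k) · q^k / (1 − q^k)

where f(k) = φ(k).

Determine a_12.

[q^12] φ(12)=4,φ(6)=2,φ(4)=2,φ(3)=2,φ(2)=1,φ(1)=1 ⇒ 12

a_12 = 12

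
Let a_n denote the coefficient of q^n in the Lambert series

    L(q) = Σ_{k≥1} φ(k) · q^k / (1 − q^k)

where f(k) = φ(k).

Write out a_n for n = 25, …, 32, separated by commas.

n=25: 1·25 5·5 25·1  φ→[1+4+20]=25
q^26  k|26↦φ(k): 26:12 13:12 2:1 1:1  a_26=26
[q^27] φ(27)=18,φ(9)=6,φ(3)=2,φ(1)=1 ⇒ 27
q^28  k|28↦φ(k): 1:1 2:1 4:2 7:6 14:6 28:12  a_28=28
q^29  k|29↦φ(k): 29:28 1:1  a_29=29
[q^30] φ(30)=8,φ(15)=8,φ(10)=4,φ(6)=2,φ(5)=4,φ(3)=2,φ(2)=1,φ(1)=1 ⇒ 30
d|31:{1,31}  Σφ=1+30=31
[q^32] φ(32)=16,φ(16)=8,φ(8)=4,φ(4)=2,φ(2)=1,φ(1)=1 ⇒ 32

25, 26, 27, 28, 29, 30, 31, 32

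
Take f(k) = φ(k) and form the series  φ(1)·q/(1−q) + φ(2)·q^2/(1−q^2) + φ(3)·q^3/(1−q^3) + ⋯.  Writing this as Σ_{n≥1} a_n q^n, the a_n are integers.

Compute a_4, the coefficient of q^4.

d|4:{4,2,1}  Σφ=2+1+1=4

a_4 = 4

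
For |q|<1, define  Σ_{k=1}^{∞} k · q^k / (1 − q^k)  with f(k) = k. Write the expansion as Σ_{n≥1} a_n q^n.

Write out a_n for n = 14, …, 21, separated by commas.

24, 24, 31, 18, 39, 20, 42, 32

q^14  k|14↦f(k): 14:14 7:7 2:2 1:1  a_14=24
q^15  k|15↦f(k): 1:1 3:3 5:5 15:15  a_15=24
n=16: 16·1 8·2 4·4 2·8 1·16  f→[16+8+4+2+1]=31
n=17: 17·1 1·17  f→[17+1]=18
n=18: 1·18 2·9 3·6 6·3 9·2 18·1  f→[1+2+3+6+9+18]=39
d|19:{1,19}  Σf=1+19=20
d|20:{20,10,5,4,2,1}  Σf=20+10+5+4+2+1=42
q^21  k|21↦f(k): 21:21 7:7 3:3 1:1  a_21=32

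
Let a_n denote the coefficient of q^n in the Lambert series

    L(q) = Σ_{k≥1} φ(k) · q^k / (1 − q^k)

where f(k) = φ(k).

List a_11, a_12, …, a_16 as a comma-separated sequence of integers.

n=11: 1·11 11·1  φ→[1+10]=11
n=12: 12·1 6·2 4·3 3·4 2·6 1·12  φ→[4+2+2+2+1+1]=12
[q^13] φ(13)=12,φ(1)=1 ⇒ 13
n=14: 14·1 7·2 2·7 1·14  φ→[6+6+1+1]=14
n=15: 15·1 5·3 3·5 1·15  φ→[8+4+2+1]=15
q^16  k|16↦φ(k): 16:8 8:4 4:2 2:1 1:1  a_16=16

11, 12, 13, 14, 15, 16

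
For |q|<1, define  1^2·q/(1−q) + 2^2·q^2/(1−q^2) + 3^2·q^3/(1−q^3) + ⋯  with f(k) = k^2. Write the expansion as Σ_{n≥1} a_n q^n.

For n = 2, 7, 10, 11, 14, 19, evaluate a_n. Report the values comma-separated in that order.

5, 50, 130, 122, 250, 362

n=2: 2·1 1·2  f→[4+1]=5
[q^7] f(7)=49,f(1)=1 ⇒ 50
n=10: 10·1 5·2 2·5 1·10  f→[100+25+4+1]=130
[q^11] f(11)=121,f(1)=1 ⇒ 122
q^14  k|14↦f(k): 14:196 7:49 2:4 1:1  a_14=250
d|19:{19,1}  Σf=361+1=362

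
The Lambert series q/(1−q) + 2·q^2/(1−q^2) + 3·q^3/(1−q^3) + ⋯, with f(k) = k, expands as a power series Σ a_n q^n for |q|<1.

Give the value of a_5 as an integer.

a_5 = 6

[q^5] f(1)=1,f(5)=5 ⇒ 6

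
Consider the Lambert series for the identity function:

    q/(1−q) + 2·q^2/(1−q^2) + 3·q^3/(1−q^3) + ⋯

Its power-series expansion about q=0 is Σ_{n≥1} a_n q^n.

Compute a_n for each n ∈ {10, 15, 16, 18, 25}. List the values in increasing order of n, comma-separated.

n=10: 1·10 2·5 5·2 10·1  f→[1+2+5+10]=18
[q^15] f(1)=1,f(3)=3,f(5)=5,f(15)=15 ⇒ 24
n=16: 1·16 2·8 4·4 8·2 16·1  f→[1+2+4+8+16]=31
d|18:{1,2,3,6,9,18}  Σf=1+2+3+6+9+18=39
q^25  k|25↦f(k): 1:1 5:5 25:25  a_25=31

18, 24, 31, 39, 31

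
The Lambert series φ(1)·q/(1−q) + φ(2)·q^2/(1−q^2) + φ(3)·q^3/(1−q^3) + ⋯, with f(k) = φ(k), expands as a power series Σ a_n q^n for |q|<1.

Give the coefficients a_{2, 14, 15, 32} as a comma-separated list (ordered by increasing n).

[q^2] φ(1)=1,φ(2)=1 ⇒ 2
[q^14] φ(14)=6,φ(7)=6,φ(2)=1,φ(1)=1 ⇒ 14
d|15:{1,3,5,15}  Σφ=1+2+4+8=15
[q^32] φ(32)=16,φ(16)=8,φ(8)=4,φ(4)=2,φ(2)=1,φ(1)=1 ⇒ 32

2, 14, 15, 32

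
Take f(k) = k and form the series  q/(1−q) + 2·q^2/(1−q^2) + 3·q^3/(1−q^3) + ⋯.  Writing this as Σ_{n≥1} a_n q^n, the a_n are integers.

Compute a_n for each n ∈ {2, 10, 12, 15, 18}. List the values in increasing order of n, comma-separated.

3, 18, 28, 24, 39

d|2:{1,2}  Σf=1+2=3
q^10  k|10↦f(k): 1:1 2:2 5:5 10:10  a_10=18
d|12:{1,2,3,4,6,12}  Σf=1+2+3+4+6+12=28
n=15: 15·1 5·3 3·5 1·15  f→[15+5+3+1]=24
d|18:{18,9,6,3,2,1}  Σf=18+9+6+3+2+1=39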